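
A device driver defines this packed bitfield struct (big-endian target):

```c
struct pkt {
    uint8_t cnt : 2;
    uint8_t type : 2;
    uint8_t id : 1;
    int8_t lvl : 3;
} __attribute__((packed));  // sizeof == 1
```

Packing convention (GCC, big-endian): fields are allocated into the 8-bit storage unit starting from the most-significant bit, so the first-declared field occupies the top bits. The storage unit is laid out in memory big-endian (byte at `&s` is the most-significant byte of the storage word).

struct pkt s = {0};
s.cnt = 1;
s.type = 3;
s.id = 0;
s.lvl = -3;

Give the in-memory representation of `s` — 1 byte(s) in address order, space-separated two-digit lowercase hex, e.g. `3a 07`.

[6+:2] cnt=1 & 0x3 = 0x1; word=0x40
[4+:2] type=3 & 0x3 = 0x3; word=0x70
[3+:1] id=0 & 0x1 = 0x0; word=0x70
[0+:3] lvl=-3 & 0x7 = 0x5; word=0x75
word = 0x75 → big-endian bytes:
  [0]=0x75

75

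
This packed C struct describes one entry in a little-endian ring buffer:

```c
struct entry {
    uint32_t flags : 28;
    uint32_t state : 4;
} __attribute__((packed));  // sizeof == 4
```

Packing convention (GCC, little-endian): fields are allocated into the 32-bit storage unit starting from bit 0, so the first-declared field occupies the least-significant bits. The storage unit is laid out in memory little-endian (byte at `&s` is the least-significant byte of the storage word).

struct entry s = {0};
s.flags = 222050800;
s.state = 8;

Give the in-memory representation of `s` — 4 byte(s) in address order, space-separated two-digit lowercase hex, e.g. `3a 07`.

flags (28b) val=222050800 bits=0xd3c39f0 at bit 0: 0x0d3c39f0
state (4b) val=8 bits=0x8 at bit 28: 0x8d3c39f0
word = 0x8d3c39f0 → little-endian bytes:
  [0]=0xf0  [1]=0x39  [2]=0x3c  [3]=0x8d

f0 39 3c 8d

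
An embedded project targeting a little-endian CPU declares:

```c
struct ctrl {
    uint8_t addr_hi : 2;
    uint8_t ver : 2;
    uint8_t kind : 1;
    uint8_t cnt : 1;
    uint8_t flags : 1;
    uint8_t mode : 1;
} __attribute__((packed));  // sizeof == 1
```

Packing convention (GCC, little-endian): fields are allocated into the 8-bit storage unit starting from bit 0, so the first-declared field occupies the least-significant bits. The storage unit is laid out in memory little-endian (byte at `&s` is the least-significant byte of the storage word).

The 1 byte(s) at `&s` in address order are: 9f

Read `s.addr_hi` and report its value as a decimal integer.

[0]=0x9f (little-endian) → word 0x9f
addr_hi [0+:2] = (word>>0) & 0x3 = 3  ←
ver [2+:2] = (word>>2) & 0x3 = 3
kind [4+:1] = (word>>4) & 0x1 = 1
cnt [5+:1] = (word>>5) & 0x1 = 0
flags [6+:1] = (word>>6) & 0x1 = 0
mode [7+:1] = (word>>7) & 0x1 = 1

3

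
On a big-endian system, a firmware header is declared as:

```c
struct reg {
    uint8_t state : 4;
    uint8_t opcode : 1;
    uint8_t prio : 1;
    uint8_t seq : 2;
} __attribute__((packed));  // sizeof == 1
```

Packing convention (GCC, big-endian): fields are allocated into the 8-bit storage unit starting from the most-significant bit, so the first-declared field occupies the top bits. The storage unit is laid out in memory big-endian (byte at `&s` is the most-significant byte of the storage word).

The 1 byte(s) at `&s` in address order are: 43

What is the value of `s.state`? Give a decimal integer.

4

[0]=0x43 (big-endian) → word 0x43
state [4+:4] = (word>>4) & 0xf = 4  ←
opcode [3+:1] = (word>>3) & 0x1 = 0
prio [2+:1] = (word>>2) & 0x1 = 0
seq [0+:2] = (word>>0) & 0x3 = 3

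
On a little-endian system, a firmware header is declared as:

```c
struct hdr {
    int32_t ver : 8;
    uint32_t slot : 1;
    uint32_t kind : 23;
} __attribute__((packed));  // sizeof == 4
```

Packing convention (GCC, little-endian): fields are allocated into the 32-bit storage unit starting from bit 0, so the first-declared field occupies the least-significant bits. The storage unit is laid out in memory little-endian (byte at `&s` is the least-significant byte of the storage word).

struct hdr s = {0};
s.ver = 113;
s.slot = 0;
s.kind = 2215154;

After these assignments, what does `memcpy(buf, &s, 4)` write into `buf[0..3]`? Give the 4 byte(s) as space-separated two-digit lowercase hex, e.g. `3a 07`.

71 e4 99 43

ver:8 = 113 → 0x71 << 0 → word 0x00000071
slot:1 = 0 → 0x0 << 8 → word 0x00000071
kind:23 = 2215154 → 0x21ccf2 << 9 → word 0x4399e471
word = 0x4399e471 → little-endian bytes:
  [0]=0x71  [1]=0xe4  [2]=0x99  [3]=0x43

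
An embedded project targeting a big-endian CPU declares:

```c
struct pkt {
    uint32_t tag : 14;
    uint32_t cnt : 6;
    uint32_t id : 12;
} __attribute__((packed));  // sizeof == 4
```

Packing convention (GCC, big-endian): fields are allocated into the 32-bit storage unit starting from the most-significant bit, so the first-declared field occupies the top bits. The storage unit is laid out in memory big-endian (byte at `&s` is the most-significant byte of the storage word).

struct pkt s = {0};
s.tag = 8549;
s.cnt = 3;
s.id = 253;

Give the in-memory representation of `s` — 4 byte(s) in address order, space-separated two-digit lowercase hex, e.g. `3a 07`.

tag:14 = 8549 → 0x2165 << 18 → word 0x85940000
cnt:6 = 3 → 0x3 << 12 → word 0x85943000
id:12 = 253 → 0xfd << 0 → word 0x859430fd
word = 0x859430fd → big-endian bytes:
  [0]=0x85  [1]=0x94  [2]=0x30  [3]=0xfd

85 94 30 fd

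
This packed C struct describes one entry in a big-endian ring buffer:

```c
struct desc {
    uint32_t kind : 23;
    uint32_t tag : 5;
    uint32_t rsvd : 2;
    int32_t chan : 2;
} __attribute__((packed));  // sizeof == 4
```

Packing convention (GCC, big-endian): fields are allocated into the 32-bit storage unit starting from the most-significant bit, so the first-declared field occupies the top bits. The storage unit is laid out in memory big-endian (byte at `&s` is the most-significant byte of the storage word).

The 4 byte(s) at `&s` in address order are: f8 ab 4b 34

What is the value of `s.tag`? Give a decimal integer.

19

[0]=0xf8 [1]=0xab [2]=0x4b [3]=0x34 (big-endian) → word 0xf8ab4b34
kind [9+:23] = (word>>9) & 0x7fffff = 8148389
tag [4+:5] = (word>>4) & 0x1f = 19  ←
rsvd [2+:2] = (word>>2) & 0x3 = 1
chan [0+:2] = (word>>0) & 0x3 = 0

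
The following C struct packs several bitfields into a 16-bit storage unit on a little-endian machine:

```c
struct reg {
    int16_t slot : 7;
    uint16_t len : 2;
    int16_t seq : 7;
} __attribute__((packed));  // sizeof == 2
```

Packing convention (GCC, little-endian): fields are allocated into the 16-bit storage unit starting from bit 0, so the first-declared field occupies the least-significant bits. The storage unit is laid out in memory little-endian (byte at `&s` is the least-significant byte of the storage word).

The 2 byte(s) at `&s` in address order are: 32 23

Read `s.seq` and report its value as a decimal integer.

[0]=0x32 [1]=0x23 (little-endian) → word 0x2332
slot:7 @ bit 0 → (0x2332>>0)&0x7f = 0x32
len:2 @ bit 7 → (0x2332>>7)&0x3 = 0x2
seq:7 @ bit 9 → (0x2332>>9)&0x7f = 0x11  ←
seq signed 7b, MSB=0: value = 17

17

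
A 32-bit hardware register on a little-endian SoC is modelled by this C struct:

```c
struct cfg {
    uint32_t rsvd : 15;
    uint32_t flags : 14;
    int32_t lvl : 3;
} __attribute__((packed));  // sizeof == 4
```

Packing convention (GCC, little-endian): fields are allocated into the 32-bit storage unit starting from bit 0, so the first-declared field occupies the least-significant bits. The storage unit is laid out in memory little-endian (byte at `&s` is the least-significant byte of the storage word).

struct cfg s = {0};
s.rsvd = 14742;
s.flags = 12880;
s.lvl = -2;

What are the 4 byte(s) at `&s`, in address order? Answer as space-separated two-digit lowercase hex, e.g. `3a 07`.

96 39 28 d9

rsvd (15b) val=14742 bits=0x3996 at bit 0: 0x00003996
flags (14b) val=12880 bits=0x3250 at bit 15: 0x19283996
lvl (3b) val=-2 bits=0x6 at bit 29: 0xd9283996
word = 0xd9283996 → little-endian bytes:
  [0]=0x96  [1]=0x39  [2]=0x28  [3]=0xd9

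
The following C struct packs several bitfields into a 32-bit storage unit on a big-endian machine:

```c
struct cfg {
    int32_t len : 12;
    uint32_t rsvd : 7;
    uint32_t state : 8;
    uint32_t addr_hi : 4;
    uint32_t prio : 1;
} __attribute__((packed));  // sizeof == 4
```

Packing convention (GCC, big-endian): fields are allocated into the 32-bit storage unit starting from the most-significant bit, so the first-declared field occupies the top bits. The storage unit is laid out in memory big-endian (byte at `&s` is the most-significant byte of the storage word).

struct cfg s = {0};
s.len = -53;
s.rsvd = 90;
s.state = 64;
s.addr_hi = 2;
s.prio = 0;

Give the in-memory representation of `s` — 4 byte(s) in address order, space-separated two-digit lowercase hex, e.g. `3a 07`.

len (12b) val=-53 bits=0xfcb at bit 20: 0xfcb00000
rsvd (7b) val=90 bits=0x5a at bit 13: 0xfcbb4000
state (8b) val=64 bits=0x40 at bit 5: 0xfcbb4800
addr_hi (4b) val=2 bits=0x2 at bit 1: 0xfcbb4804
prio (1b) val=0 bits=0x0 at bit 0: 0xfcbb4804
word = 0xfcbb4804 → big-endian bytes:
  [0]=0xfc  [1]=0xbb  [2]=0x48  [3]=0x04

fc bb 48 04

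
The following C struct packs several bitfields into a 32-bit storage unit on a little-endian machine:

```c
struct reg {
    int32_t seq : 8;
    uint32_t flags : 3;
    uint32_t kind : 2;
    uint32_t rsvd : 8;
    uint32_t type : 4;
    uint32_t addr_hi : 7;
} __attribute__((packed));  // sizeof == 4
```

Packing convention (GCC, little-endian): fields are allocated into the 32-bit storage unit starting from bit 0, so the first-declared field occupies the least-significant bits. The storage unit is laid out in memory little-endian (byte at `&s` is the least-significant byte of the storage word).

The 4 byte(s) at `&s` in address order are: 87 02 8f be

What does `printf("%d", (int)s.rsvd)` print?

[0]=0x87 [1]=0x02 [2]=0x8f [3]=0xbe (little-endian) → word 0xbe8f0287
seq [0+:8] = (word>>0) & 0xff = 135
flags [8+:3] = (word>>8) & 0x7 = 2
kind [11+:2] = (word>>11) & 0x3 = 0
rsvd [13+:8] = (word>>13) & 0xff = 120  ←
type [21+:4] = (word>>21) & 0xf = 4
addr_hi [25+:7] = (word>>25) & 0x7f = 95

120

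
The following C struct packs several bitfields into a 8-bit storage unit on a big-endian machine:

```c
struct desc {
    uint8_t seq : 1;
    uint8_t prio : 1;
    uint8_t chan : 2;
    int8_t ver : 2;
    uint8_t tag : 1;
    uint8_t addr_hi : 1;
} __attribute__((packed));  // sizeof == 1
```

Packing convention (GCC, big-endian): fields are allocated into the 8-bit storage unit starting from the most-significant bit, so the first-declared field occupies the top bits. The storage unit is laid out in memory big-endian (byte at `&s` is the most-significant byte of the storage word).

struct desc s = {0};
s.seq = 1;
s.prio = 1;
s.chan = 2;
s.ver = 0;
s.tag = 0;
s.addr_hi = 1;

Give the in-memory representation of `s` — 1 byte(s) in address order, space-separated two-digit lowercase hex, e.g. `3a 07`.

e1

seq (1b) val=1 bits=0x1 at bit 7: 0x80
prio (1b) val=1 bits=0x1 at bit 6: 0xc0
chan (2b) val=2 bits=0x2 at bit 4: 0xe0
ver (2b) val=0 bits=0x0 at bit 2: 0xe0
tag (1b) val=0 bits=0x0 at bit 1: 0xe0
addr_hi (1b) val=1 bits=0x1 at bit 0: 0xe1
word = 0xe1 → big-endian bytes:
  [0]=0xe1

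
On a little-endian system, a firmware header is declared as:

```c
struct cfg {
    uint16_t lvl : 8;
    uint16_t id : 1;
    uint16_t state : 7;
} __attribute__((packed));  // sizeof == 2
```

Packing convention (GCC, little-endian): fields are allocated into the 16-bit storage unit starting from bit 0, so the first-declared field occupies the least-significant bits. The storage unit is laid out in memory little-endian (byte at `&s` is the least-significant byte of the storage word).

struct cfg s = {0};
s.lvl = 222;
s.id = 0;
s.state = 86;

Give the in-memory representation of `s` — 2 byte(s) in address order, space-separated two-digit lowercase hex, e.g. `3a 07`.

de ac

[0+:8] lvl=222 & 0xff = 0xde; word=0x00de
[8+:1] id=0 & 0x1 = 0x0; word=0x00de
[9+:7] state=86 & 0x7f = 0x56; word=0xacde
word = 0xacde → little-endian bytes:
  [0]=0xde  [1]=0xac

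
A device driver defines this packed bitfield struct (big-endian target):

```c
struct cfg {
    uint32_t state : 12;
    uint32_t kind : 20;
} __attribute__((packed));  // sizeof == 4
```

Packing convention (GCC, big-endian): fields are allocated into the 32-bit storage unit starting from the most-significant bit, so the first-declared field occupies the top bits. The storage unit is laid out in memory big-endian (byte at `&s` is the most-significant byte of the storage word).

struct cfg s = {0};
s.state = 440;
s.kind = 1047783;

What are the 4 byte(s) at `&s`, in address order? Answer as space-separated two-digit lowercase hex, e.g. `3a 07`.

[20+:12] state=440 & 0xfff = 0x1b8; word=0x1b800000
[0+:20] kind=1047783 & 0xfffff = 0xffce7; word=0x1b8ffce7
word = 0x1b8ffce7 → big-endian bytes:
  [0]=0x1b  [1]=0x8f  [2]=0xfc  [3]=0xe7

1b 8f fc e7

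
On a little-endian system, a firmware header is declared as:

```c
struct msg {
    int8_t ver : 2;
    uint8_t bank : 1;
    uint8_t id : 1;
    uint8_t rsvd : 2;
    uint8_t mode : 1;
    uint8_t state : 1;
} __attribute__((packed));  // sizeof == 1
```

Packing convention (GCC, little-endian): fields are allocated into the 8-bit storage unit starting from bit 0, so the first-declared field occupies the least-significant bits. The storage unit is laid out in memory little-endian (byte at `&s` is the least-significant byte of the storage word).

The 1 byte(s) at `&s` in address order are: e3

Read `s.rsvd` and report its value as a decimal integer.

[0]=0xe3 (little-endian) → word 0xe3
ver [0+:2] = (word>>0) & 0x3 = 3
bank [2+:1] = (word>>2) & 0x1 = 0
id [3+:1] = (word>>3) & 0x1 = 0
rsvd [4+:2] = (word>>4) & 0x3 = 2  ←
mode [6+:1] = (word>>6) & 0x1 = 1
state [7+:1] = (word>>7) & 0x1 = 1

2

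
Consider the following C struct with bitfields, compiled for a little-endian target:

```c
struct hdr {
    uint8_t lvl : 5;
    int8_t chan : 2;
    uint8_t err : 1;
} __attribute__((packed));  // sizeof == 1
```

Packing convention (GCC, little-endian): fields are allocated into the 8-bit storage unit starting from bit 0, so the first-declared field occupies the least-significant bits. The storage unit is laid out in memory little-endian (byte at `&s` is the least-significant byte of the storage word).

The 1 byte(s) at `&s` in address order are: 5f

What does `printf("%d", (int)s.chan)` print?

[0]=0x5f (little-endian) → word 0x5f
lvl:5 @ bit 0 → (0x5f>>0)&0x1f = 0x1f
chan:2 @ bit 5 → (0x5f>>5)&0x3 = 0x2  ←
err:1 @ bit 7 → (0x5f>>7)&0x1 = 0x0
chan signed 2b, MSB=1: 2 - 4 = -2

-2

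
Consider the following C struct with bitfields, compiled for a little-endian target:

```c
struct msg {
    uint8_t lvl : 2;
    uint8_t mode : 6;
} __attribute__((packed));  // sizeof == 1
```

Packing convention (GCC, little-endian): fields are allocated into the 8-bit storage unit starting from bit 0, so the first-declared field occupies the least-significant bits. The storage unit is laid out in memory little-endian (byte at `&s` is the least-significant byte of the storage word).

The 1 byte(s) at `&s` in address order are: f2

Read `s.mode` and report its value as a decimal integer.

[0]=0xf2 (little-endian) → word 0xf2
lvl [0+:2] = (word>>0) & 0x3 = 2
mode [2+:6] = (word>>2) & 0x3f = 60  ←

60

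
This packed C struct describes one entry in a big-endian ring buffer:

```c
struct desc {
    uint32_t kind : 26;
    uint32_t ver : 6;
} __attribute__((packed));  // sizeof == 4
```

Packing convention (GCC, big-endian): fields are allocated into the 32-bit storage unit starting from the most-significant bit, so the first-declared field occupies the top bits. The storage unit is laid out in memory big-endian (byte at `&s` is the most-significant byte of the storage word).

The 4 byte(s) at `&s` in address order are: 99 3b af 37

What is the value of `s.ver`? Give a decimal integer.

55

[0]=0x99 [1]=0x3b [2]=0xaf [3]=0x37 (big-endian) → word 0x993baf37
kind [6+:26] = (word>>6) & 0x3ffffff = 40169148
ver [0+:6] = (word>>0) & 0x3f = 55  ←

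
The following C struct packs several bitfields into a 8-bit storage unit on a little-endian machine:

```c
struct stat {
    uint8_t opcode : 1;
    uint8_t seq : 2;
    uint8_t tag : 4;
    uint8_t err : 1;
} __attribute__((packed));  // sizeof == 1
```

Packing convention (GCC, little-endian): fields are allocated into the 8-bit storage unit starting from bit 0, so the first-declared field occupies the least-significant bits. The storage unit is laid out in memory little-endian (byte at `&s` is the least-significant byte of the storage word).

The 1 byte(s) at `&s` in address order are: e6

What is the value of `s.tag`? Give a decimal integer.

[0]=0xe6 (little-endian) → word 0xe6
opcode [0+:1] = (word>>0) & 0x1 = 0
seq [1+:2] = (word>>1) & 0x3 = 3
tag [3+:4] = (word>>3) & 0xf = 12  ←
err [7+:1] = (word>>7) & 0x1 = 1

12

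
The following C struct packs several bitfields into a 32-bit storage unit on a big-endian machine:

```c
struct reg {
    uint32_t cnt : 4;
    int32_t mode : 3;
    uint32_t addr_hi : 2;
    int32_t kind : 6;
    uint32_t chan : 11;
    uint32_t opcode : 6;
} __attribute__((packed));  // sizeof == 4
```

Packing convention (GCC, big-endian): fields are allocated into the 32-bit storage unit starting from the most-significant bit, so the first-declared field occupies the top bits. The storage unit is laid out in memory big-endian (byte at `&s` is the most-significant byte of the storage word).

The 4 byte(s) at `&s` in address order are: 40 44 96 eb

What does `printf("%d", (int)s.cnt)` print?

4

[0]=0x40 [1]=0x44 [2]=0x96 [3]=0xeb (big-endian) → word 0x404496eb
cnt:4 @ bit 28 → (0x404496eb>>28)&0xf = 0x4  ←
mode:3 @ bit 25 → (0x404496eb>>25)&0x7 = 0x0
addr_hi:2 @ bit 23 → (0x404496eb>>23)&0x3 = 0x0
kind:6 @ bit 17 → (0x404496eb>>17)&0x3f = 0x22
chan:11 @ bit 6 → (0x404496eb>>6)&0x7ff = 0x25b
opcode:6 @ bit 0 → (0x404496eb>>0)&0x3f = 0x2b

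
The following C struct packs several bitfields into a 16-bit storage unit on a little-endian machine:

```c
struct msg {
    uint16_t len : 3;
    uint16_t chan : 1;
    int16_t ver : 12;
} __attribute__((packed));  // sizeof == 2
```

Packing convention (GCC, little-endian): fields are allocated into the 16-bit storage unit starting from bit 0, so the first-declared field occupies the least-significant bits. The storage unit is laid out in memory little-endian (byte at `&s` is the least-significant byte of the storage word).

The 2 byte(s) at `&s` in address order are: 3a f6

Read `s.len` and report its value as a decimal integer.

[0]=0x3a [1]=0xf6 (little-endian) → word 0xf63a
len [0+:3] = (word>>0) & 0x7 = 2  ←
chan [3+:1] = (word>>3) & 0x1 = 1
ver [4+:12] = (word>>4) & 0xfff = 3939

2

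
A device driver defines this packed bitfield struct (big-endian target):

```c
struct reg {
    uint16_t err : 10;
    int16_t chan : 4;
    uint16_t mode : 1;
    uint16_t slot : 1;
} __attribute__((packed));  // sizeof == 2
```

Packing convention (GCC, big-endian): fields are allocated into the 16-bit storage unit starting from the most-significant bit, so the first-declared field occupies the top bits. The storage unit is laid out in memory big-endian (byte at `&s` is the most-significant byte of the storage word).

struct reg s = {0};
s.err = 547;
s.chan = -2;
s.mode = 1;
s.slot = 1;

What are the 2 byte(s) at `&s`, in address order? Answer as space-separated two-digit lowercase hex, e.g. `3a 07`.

88 fb

err:10 = 547 → 0x223 << 6 → word 0x88c0
chan:4 = -2 → 0xe << 2 → word 0x88f8
mode:1 = 1 → 0x1 << 1 → word 0x88fa
slot:1 = 1 → 0x1 << 0 → word 0x88fb
word = 0x88fb → big-endian bytes:
  [0]=0x88  [1]=0xfb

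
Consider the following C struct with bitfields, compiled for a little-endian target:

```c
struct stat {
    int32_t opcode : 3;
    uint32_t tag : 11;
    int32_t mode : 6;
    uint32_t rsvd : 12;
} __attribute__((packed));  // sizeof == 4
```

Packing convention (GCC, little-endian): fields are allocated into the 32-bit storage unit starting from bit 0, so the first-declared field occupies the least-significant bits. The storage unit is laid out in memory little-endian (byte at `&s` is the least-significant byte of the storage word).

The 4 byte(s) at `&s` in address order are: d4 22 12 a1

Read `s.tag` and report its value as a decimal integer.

1114

[0]=0xd4 [1]=0x22 [2]=0x12 [3]=0xa1 (little-endian) → word 0xa11222d4
opcode:3 @ bit 0 → (0xa11222d4>>0)&0x7 = 0x4
tag:11 @ bit 3 → (0xa11222d4>>3)&0x7ff = 0x45a  ←
mode:6 @ bit 14 → (0xa11222d4>>14)&0x3f = 0x8
rsvd:12 @ bit 20 → (0xa11222d4>>20)&0xfff = 0xa11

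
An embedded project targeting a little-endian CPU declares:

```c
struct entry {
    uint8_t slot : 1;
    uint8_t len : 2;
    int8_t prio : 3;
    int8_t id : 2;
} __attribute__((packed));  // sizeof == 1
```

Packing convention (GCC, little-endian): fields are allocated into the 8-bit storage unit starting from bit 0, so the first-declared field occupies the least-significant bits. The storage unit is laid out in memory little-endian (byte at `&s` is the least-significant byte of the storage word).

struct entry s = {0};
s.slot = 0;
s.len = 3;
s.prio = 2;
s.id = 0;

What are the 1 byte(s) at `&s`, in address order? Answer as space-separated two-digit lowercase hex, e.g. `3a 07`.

16

[0+:1] slot=0 & 0x1 = 0x0; word=0x00
[1+:2] len=3 & 0x3 = 0x3; word=0x06
[3+:3] prio=2 & 0x7 = 0x2; word=0x16
[6+:2] id=0 & 0x3 = 0x0; word=0x16
word = 0x16 → little-endian bytes:
  [0]=0x16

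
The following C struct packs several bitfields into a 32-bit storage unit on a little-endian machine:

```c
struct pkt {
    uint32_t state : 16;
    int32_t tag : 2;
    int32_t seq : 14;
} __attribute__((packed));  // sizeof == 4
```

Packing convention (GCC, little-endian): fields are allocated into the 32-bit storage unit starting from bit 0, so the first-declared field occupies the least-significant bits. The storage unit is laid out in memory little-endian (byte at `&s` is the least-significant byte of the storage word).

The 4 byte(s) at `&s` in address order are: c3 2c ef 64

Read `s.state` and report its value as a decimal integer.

[0]=0xc3 [1]=0x2c [2]=0xef [3]=0x64 (little-endian) → word 0x64ef2cc3
state:16 @ bit 0 → (0x64ef2cc3>>0)&0xffff = 0x2cc3  ←
tag:2 @ bit 16 → (0x64ef2cc3>>16)&0x3 = 0x3
seq:14 @ bit 18 → (0x64ef2cc3>>18)&0x3fff = 0x193b

11459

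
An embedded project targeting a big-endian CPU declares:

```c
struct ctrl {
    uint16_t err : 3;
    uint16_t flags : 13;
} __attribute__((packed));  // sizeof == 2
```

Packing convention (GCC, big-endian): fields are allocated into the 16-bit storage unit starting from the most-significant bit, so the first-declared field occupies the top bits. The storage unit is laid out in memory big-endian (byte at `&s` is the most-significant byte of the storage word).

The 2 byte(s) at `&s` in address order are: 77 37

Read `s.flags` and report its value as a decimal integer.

5943

[0]=0x77 [1]=0x37 (big-endian) → word 0x7737
err [13+:3] = (word>>13) & 0x7 = 3
flags [0+:13] = (word>>0) & 0x1fff = 5943  ←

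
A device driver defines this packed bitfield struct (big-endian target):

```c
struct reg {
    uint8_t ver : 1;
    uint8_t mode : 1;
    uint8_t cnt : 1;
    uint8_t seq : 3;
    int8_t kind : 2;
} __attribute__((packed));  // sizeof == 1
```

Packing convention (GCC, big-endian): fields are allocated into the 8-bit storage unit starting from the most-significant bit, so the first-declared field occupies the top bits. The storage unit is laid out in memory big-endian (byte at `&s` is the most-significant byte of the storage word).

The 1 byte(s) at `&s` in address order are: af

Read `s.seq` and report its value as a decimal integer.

[0]=0xaf (big-endian) → word 0xaf
ver:1 @ bit 7 → (0xaf>>7)&0x1 = 0x1
mode:1 @ bit 6 → (0xaf>>6)&0x1 = 0x0
cnt:1 @ bit 5 → (0xaf>>5)&0x1 = 0x1
seq:3 @ bit 2 → (0xaf>>2)&0x7 = 0x3  ←
kind:2 @ bit 0 → (0xaf>>0)&0x3 = 0x3

3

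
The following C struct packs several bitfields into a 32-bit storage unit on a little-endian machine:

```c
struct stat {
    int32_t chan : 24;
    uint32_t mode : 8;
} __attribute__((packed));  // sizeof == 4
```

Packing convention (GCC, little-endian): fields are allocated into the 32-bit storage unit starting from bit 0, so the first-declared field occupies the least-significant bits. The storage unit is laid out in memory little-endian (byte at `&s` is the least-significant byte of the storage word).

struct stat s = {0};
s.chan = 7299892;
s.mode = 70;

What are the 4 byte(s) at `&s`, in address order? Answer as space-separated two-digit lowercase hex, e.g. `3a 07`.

34 63 6f 46

chan:24 = 7299892 → 0x6f6334 << 0 → word 0x006f6334
mode:8 = 70 → 0x46 << 24 → word 0x466f6334
word = 0x466f6334 → little-endian bytes:
  [0]=0x34  [1]=0x63  [2]=0x6f  [3]=0x46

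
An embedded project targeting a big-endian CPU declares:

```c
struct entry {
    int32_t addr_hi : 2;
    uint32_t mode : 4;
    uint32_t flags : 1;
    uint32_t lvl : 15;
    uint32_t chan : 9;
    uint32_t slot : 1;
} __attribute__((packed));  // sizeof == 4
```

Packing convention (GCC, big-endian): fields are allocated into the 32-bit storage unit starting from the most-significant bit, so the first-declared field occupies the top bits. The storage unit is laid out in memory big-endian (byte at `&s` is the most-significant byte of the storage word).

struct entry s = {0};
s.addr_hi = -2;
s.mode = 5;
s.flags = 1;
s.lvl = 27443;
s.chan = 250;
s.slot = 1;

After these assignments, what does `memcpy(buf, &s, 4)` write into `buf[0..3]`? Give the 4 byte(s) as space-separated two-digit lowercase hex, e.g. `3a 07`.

97 ac cd f5

[30+:2] addr_hi=-2 & 0x3 = 0x2; word=0x80000000
[26+:4] mode=5 & 0xf = 0x5; word=0x94000000
[25+:1] flags=1 & 0x1 = 0x1; word=0x96000000
[10+:15] lvl=27443 & 0x7fff = 0x6b33; word=0x97accc00
[1+:9] chan=250 & 0x1ff = 0xfa; word=0x97accdf4
[0+:1] slot=1 & 0x1 = 0x1; word=0x97accdf5
word = 0x97accdf5 → big-endian bytes:
  [0]=0x97  [1]=0xac  [2]=0xcd  [3]=0xf5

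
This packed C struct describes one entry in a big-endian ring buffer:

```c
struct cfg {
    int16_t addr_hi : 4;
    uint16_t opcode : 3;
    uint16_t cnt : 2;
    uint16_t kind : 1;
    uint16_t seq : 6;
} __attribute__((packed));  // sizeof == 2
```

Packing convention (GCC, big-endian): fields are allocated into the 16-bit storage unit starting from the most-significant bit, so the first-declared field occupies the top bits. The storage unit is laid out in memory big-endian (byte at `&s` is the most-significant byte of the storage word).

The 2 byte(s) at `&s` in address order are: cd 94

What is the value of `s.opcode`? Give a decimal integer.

[0]=0xcd [1]=0x94 (big-endian) → word 0xcd94
addr_hi [12+:4] = (word>>12) & 0xf = 12
opcode [9+:3] = (word>>9) & 0x7 = 6  ←
cnt [7+:2] = (word>>7) & 0x3 = 3
kind [6+:1] = (word>>6) & 0x1 = 0
seq [0+:6] = (word>>0) & 0x3f = 20

6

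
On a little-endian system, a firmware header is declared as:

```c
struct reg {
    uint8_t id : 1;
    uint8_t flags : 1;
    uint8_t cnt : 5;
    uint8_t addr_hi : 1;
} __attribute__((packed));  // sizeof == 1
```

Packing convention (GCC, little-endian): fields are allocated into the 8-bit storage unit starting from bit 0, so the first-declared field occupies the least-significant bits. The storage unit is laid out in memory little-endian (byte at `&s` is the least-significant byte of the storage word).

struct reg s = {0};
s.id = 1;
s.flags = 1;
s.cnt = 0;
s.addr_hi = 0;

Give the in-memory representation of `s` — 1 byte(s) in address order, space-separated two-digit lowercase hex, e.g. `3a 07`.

03

id (1b) val=1 bits=0x1 at bit 0: 0x01
flags (1b) val=1 bits=0x1 at bit 1: 0x03
cnt (5b) val=0 bits=0x0 at bit 2: 0x03
addr_hi (1b) val=0 bits=0x0 at bit 7: 0x03
word = 0x03 → little-endian bytes:
  [0]=0x03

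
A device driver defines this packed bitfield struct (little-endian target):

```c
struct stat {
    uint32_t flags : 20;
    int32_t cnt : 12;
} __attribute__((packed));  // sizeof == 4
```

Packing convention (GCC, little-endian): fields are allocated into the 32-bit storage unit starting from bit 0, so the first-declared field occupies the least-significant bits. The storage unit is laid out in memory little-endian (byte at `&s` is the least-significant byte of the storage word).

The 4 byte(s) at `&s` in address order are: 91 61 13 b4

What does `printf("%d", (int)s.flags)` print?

[0]=0x91 [1]=0x61 [2]=0x13 [3]=0xb4 (little-endian) → word 0xb4136191
flags:20 @ bit 0 → (0xb4136191>>0)&0xfffff = 0x36191  ←
cnt:12 @ bit 20 → (0xb4136191>>20)&0xfff = 0xb41

221585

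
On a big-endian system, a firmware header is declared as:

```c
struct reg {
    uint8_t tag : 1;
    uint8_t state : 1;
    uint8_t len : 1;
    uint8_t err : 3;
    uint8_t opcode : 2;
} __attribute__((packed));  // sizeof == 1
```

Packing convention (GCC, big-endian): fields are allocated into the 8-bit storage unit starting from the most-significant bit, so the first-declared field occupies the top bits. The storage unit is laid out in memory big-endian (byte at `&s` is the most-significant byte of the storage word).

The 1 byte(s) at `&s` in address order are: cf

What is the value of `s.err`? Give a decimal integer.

[0]=0xcf (big-endian) → word 0xcf
tag:1 @ bit 7 → (0xcf>>7)&0x1 = 0x1
state:1 @ bit 6 → (0xcf>>6)&0x1 = 0x1
len:1 @ bit 5 → (0xcf>>5)&0x1 = 0x0
err:3 @ bit 2 → (0xcf>>2)&0x7 = 0x3  ←
opcode:2 @ bit 0 → (0xcf>>0)&0x3 = 0x3

3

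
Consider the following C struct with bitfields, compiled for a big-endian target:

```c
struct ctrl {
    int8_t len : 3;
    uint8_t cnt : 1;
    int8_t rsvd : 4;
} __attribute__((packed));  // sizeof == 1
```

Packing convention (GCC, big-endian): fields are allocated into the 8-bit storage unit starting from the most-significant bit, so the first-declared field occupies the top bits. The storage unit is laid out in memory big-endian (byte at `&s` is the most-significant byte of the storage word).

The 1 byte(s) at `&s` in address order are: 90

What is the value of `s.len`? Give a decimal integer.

[0]=0x90 (big-endian) → word 0x90
len:3 @ bit 5 → (0x90>>5)&0x7 = 0x4  ←
cnt:1 @ bit 4 → (0x90>>4)&0x1 = 0x1
rsvd:4 @ bit 0 → (0x90>>0)&0xf = 0x0
len signed 3b, MSB=1: 4 - 8 = -4

-4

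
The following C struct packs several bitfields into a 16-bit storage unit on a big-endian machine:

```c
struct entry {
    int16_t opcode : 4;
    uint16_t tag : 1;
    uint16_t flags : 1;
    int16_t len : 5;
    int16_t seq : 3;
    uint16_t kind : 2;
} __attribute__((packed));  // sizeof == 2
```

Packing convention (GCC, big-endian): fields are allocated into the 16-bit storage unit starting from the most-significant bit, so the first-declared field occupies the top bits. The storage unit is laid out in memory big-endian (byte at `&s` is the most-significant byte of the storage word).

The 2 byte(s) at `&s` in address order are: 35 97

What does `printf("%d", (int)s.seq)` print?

[0]=0x35 [1]=0x97 (big-endian) → word 0x3597
opcode:4 @ bit 12 → (0x3597>>12)&0xf = 0x3
tag:1 @ bit 11 → (0x3597>>11)&0x1 = 0x0
flags:1 @ bit 10 → (0x3597>>10)&0x1 = 0x1
len:5 @ bit 5 → (0x3597>>5)&0x1f = 0xc
seq:3 @ bit 2 → (0x3597>>2)&0x7 = 0x5  ←
kind:2 @ bit 0 → (0x3597>>0)&0x3 = 0x3
seq signed 3b, MSB=1: 5 - 8 = -3

-3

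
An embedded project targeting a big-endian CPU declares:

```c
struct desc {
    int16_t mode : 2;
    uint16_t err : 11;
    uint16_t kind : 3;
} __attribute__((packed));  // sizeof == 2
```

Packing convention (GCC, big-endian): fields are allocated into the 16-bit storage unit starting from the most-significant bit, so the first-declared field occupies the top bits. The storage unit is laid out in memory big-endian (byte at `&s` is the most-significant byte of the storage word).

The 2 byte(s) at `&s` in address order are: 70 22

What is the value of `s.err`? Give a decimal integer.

[0]=0x70 [1]=0x22 (big-endian) → word 0x7022
mode [14+:2] = (word>>14) & 0x3 = 1
err [3+:11] = (word>>3) & 0x7ff = 1540  ←
kind [0+:3] = (word>>0) & 0x7 = 2

1540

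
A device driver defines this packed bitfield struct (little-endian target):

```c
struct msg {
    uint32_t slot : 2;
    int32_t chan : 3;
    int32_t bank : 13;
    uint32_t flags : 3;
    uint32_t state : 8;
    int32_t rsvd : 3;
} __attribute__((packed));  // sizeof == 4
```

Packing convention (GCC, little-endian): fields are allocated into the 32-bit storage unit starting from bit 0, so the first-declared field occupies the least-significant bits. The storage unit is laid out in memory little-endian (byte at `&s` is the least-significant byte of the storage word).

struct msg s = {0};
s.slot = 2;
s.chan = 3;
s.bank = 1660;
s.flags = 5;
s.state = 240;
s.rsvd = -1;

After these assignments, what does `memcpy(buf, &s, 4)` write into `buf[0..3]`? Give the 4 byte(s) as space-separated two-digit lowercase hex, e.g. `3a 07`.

8e cf 14 fe

slot (2b) val=2 bits=0x2 at bit 0: 0x00000002
chan (3b) val=3 bits=0x3 at bit 2: 0x0000000e
bank (13b) val=1660 bits=0x67c at bit 5: 0x0000cf8e
flags (3b) val=5 bits=0x5 at bit 18: 0x0014cf8e
state (8b) val=240 bits=0xf0 at bit 21: 0x1e14cf8e
rsvd (3b) val=-1 bits=0x7 at bit 29: 0xfe14cf8e
word = 0xfe14cf8e → little-endian bytes:
  [0]=0x8e  [1]=0xcf  [2]=0x14  [3]=0xfe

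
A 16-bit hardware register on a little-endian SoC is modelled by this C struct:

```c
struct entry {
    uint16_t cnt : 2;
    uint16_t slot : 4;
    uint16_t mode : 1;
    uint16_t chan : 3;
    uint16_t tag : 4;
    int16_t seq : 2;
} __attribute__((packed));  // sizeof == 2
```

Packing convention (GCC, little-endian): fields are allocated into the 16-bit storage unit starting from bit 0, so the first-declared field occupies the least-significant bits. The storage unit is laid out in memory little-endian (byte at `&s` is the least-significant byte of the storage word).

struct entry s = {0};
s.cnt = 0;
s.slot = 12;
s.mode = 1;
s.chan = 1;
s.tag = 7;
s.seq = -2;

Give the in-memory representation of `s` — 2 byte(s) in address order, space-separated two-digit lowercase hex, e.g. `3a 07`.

cnt:2 = 0 → 0x0 << 0 → word 0x0000
slot:4 = 12 → 0xc << 2 → word 0x0030
mode:1 = 1 → 0x1 << 6 → word 0x0070
chan:3 = 1 → 0x1 << 7 → word 0x00f0
tag:4 = 7 → 0x7 << 10 → word 0x1cf0
seq:2 = -2 → 0x2 << 14 → word 0x9cf0
word = 0x9cf0 → little-endian bytes:
  [0]=0xf0  [1]=0x9c

f0 9c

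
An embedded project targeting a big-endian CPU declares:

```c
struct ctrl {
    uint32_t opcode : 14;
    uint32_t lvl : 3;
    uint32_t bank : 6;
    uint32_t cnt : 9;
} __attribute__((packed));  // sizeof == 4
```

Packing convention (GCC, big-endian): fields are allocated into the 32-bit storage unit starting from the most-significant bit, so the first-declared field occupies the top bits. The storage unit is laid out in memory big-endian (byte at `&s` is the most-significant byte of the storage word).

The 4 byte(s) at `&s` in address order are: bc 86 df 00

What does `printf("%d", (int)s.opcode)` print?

12065

[0]=0xbc [1]=0x86 [2]=0xdf [3]=0x00 (big-endian) → word 0xbc86df00
opcode:14 @ bit 18 → (0xbc86df00>>18)&0x3fff = 0x2f21  ←
lvl:3 @ bit 15 → (0xbc86df00>>15)&0x7 = 0x5
bank:6 @ bit 9 → (0xbc86df00>>9)&0x3f = 0x2f
cnt:9 @ bit 0 → (0xbc86df00>>0)&0x1ff = 0x100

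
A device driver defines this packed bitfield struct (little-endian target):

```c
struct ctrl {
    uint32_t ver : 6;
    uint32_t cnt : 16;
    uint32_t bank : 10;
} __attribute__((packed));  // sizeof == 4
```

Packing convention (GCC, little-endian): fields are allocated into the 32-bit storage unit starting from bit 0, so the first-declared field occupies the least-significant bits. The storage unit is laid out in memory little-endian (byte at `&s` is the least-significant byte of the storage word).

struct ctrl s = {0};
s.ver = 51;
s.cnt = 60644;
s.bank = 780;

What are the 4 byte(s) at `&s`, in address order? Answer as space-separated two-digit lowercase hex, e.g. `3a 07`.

33 39 3b c3

ver (6b) val=51 bits=0x33 at bit 0: 0x00000033
cnt (16b) val=60644 bits=0xece4 at bit 6: 0x003b3933
bank (10b) val=780 bits=0x30c at bit 22: 0xc33b3933
word = 0xc33b3933 → little-endian bytes:
  [0]=0x33  [1]=0x39  [2]=0x3b  [3]=0xc3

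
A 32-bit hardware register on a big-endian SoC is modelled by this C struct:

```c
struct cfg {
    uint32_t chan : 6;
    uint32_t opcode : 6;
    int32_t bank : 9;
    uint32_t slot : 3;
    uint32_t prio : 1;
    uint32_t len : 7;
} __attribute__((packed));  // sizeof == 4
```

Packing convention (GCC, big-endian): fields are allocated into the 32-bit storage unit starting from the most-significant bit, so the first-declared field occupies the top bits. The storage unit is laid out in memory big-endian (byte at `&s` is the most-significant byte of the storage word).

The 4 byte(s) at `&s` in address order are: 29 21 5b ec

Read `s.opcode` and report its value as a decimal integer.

18

[0]=0x29 [1]=0x21 [2]=0x5b [3]=0xec (big-endian) → word 0x29215bec
chan [26+:6] = (word>>26) & 0x3f = 10
opcode [20+:6] = (word>>20) & 0x3f = 18  ←
bank [11+:9] = (word>>11) & 0x1ff = 43
slot [8+:3] = (word>>8) & 0x7 = 3
prio [7+:1] = (word>>7) & 0x1 = 1
len [0+:7] = (word>>0) & 0x7f = 108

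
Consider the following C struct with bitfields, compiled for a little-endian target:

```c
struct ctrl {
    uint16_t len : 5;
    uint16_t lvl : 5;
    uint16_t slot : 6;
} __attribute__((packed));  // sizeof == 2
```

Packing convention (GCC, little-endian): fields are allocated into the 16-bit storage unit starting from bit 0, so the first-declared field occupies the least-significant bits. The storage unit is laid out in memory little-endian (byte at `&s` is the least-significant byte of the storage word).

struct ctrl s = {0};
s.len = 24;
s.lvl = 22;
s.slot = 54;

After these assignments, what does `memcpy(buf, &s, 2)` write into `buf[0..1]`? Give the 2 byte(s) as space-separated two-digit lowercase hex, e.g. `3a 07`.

d8 da

len:5 = 24 → 0x18 << 0 → word 0x0018
lvl:5 = 22 → 0x16 << 5 → word 0x02d8
slot:6 = 54 → 0x36 << 10 → word 0xdad8
word = 0xdad8 → little-endian bytes:
  [0]=0xd8  [1]=0xda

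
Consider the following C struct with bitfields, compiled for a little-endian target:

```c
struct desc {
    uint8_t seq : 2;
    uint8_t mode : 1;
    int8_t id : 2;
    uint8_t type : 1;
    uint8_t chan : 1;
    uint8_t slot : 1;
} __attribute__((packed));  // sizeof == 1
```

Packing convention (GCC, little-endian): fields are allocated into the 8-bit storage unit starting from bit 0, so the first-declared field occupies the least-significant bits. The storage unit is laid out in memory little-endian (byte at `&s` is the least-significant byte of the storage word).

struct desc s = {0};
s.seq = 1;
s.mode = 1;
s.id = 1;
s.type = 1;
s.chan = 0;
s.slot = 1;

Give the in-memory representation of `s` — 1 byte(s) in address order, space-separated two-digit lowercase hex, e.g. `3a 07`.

ad

seq:2 = 1 → 0x1 << 0 → word 0x01
mode:1 = 1 → 0x1 << 2 → word 0x05
id:2 = 1 → 0x1 << 3 → word 0x0d
type:1 = 1 → 0x1 << 5 → word 0x2d
chan:1 = 0 → 0x0 << 6 → word 0x2d
slot:1 = 1 → 0x1 << 7 → word 0xad
word = 0xad → little-endian bytes:
  [0]=0xad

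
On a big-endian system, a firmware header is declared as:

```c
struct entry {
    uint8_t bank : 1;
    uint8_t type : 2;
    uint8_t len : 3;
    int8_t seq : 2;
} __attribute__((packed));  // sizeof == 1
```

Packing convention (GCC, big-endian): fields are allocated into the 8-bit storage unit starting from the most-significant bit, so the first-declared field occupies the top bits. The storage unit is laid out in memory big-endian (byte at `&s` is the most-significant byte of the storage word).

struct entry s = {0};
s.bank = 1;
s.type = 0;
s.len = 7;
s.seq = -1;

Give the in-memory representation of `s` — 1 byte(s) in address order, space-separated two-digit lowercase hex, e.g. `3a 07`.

9f

[7+:1] bank=1 & 0x1 = 0x1; word=0x80
[5+:2] type=0 & 0x3 = 0x0; word=0x80
[2+:3] len=7 & 0x7 = 0x7; word=0x9c
[0+:2] seq=-1 & 0x3 = 0x3; word=0x9f
word = 0x9f → big-endian bytes:
  [0]=0x9f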